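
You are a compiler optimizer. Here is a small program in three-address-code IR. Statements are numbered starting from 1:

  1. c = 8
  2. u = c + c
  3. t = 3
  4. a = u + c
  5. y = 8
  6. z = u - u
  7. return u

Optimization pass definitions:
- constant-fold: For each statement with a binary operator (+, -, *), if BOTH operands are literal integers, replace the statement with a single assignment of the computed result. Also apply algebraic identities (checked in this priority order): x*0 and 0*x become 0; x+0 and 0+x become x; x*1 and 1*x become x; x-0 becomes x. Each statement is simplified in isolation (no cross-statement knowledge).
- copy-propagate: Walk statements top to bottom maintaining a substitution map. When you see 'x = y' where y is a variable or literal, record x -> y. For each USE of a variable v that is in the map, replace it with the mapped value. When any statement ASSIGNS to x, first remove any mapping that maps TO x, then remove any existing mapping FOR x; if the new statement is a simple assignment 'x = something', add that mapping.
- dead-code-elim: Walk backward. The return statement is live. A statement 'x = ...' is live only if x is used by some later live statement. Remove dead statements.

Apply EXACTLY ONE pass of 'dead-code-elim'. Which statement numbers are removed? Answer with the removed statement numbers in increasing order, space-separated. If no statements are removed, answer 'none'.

Backward liveness scan:
Stmt 1 'c = 8': KEEP (c is live); live-in = []
Stmt 2 'u = c + c': KEEP (u is live); live-in = ['c']
Stmt 3 't = 3': DEAD (t not in live set ['u'])
Stmt 4 'a = u + c': DEAD (a not in live set ['u'])
Stmt 5 'y = 8': DEAD (y not in live set ['u'])
Stmt 6 'z = u - u': DEAD (z not in live set ['u'])
Stmt 7 'return u': KEEP (return); live-in = ['u']
Removed statement numbers: [3, 4, 5, 6]
Surviving IR:
  c = 8
  u = c + c
  return u

Answer: 3 4 5 6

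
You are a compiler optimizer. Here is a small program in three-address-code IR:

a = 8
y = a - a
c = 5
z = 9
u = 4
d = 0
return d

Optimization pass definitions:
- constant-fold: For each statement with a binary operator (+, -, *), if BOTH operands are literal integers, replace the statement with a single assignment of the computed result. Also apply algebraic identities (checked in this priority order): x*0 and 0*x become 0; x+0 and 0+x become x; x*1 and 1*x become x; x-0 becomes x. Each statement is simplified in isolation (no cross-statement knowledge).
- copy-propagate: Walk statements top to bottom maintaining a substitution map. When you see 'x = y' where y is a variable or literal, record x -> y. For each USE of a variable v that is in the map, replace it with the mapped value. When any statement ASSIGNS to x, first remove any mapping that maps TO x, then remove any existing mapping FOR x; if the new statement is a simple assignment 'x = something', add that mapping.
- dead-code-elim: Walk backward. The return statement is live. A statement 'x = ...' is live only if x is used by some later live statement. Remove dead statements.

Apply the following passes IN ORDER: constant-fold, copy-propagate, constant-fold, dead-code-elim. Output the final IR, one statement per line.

Initial IR:
  a = 8
  y = a - a
  c = 5
  z = 9
  u = 4
  d = 0
  return d
After constant-fold (7 stmts):
  a = 8
  y = a - a
  c = 5
  z = 9
  u = 4
  d = 0
  return d
After copy-propagate (7 stmts):
  a = 8
  y = 8 - 8
  c = 5
  z = 9
  u = 4
  d = 0
  return 0
After constant-fold (7 stmts):
  a = 8
  y = 0
  c = 5
  z = 9
  u = 4
  d = 0
  return 0
After dead-code-elim (1 stmts):
  return 0

Answer: return 0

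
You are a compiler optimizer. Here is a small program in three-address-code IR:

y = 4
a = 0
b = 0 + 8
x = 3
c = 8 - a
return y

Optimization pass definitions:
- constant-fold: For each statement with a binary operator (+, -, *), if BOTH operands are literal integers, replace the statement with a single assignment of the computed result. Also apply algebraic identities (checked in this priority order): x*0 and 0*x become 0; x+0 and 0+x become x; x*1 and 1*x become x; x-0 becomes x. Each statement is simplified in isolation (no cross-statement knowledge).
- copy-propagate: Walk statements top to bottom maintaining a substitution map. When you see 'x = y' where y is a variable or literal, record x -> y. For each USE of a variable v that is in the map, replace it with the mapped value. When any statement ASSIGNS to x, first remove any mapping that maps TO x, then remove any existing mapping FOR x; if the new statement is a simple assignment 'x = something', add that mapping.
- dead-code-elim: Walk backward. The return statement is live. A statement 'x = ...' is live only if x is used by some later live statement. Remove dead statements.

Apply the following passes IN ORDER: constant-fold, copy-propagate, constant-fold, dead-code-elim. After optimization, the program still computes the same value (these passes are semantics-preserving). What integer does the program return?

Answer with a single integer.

Answer: 4

Derivation:
Initial IR:
  y = 4
  a = 0
  b = 0 + 8
  x = 3
  c = 8 - a
  return y
After constant-fold (6 stmts):
  y = 4
  a = 0
  b = 8
  x = 3
  c = 8 - a
  return y
After copy-propagate (6 stmts):
  y = 4
  a = 0
  b = 8
  x = 3
  c = 8 - 0
  return 4
After constant-fold (6 stmts):
  y = 4
  a = 0
  b = 8
  x = 3
  c = 8
  return 4
After dead-code-elim (1 stmts):
  return 4
Evaluate:
  y = 4  =>  y = 4
  a = 0  =>  a = 0
  b = 0 + 8  =>  b = 8
  x = 3  =>  x = 3
  c = 8 - a  =>  c = 8
  return y = 4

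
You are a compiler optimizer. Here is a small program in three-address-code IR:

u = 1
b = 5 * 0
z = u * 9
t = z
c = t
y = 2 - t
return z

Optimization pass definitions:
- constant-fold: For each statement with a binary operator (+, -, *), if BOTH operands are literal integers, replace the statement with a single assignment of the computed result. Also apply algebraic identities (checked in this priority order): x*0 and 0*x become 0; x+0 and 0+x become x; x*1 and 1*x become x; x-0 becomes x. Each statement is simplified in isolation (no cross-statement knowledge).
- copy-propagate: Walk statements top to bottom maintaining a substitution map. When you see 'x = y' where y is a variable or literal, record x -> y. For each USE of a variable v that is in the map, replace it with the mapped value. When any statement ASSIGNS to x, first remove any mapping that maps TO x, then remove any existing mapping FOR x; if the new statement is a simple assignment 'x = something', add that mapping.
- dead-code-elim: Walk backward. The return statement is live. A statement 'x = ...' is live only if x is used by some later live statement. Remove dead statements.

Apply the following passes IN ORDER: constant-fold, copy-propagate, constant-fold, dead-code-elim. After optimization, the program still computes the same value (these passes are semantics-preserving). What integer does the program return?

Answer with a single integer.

Answer: 9

Derivation:
Initial IR:
  u = 1
  b = 5 * 0
  z = u * 9
  t = z
  c = t
  y = 2 - t
  return z
After constant-fold (7 stmts):
  u = 1
  b = 0
  z = u * 9
  t = z
  c = t
  y = 2 - t
  return z
After copy-propagate (7 stmts):
  u = 1
  b = 0
  z = 1 * 9
  t = z
  c = z
  y = 2 - z
  return z
After constant-fold (7 stmts):
  u = 1
  b = 0
  z = 9
  t = z
  c = z
  y = 2 - z
  return z
After dead-code-elim (2 stmts):
  z = 9
  return z
Evaluate:
  u = 1  =>  u = 1
  b = 5 * 0  =>  b = 0
  z = u * 9  =>  z = 9
  t = z  =>  t = 9
  c = t  =>  c = 9
  y = 2 - t  =>  y = -7
  return z = 9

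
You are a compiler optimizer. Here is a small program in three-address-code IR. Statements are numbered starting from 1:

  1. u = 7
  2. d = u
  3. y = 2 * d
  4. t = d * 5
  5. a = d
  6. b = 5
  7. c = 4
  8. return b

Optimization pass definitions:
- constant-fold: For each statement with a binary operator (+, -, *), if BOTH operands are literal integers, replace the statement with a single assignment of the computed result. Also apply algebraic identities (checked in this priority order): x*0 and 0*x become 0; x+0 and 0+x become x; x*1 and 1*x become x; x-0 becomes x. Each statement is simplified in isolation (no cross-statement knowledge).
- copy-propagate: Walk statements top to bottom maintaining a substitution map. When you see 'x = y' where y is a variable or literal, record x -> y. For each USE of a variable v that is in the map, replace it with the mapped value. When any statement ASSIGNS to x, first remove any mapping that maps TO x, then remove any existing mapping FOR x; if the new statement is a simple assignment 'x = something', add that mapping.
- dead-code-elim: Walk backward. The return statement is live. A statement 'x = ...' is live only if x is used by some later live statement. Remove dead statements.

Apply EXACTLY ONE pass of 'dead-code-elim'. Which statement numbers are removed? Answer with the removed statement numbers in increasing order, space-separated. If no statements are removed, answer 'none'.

Answer: 1 2 3 4 5 7

Derivation:
Backward liveness scan:
Stmt 1 'u = 7': DEAD (u not in live set [])
Stmt 2 'd = u': DEAD (d not in live set [])
Stmt 3 'y = 2 * d': DEAD (y not in live set [])
Stmt 4 't = d * 5': DEAD (t not in live set [])
Stmt 5 'a = d': DEAD (a not in live set [])
Stmt 6 'b = 5': KEEP (b is live); live-in = []
Stmt 7 'c = 4': DEAD (c not in live set ['b'])
Stmt 8 'return b': KEEP (return); live-in = ['b']
Removed statement numbers: [1, 2, 3, 4, 5, 7]
Surviving IR:
  b = 5
  return b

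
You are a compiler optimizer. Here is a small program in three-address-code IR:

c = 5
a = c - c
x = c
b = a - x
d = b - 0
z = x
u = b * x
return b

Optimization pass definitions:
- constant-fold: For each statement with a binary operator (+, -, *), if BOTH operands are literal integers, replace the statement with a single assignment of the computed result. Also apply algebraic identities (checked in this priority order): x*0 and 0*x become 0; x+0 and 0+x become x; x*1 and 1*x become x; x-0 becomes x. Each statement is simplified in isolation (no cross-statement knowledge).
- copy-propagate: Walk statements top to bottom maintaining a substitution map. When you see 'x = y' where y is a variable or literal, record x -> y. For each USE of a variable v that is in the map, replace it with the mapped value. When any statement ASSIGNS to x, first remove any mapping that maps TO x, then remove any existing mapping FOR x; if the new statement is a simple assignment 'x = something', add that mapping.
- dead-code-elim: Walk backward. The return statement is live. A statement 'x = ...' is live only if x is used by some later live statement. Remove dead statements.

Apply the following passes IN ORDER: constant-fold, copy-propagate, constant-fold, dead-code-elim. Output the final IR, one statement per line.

Answer: a = 0
b = a - 5
return b

Derivation:
Initial IR:
  c = 5
  a = c - c
  x = c
  b = a - x
  d = b - 0
  z = x
  u = b * x
  return b
After constant-fold (8 stmts):
  c = 5
  a = c - c
  x = c
  b = a - x
  d = b
  z = x
  u = b * x
  return b
After copy-propagate (8 stmts):
  c = 5
  a = 5 - 5
  x = 5
  b = a - 5
  d = b
  z = 5
  u = b * 5
  return b
After constant-fold (8 stmts):
  c = 5
  a = 0
  x = 5
  b = a - 5
  d = b
  z = 5
  u = b * 5
  return b
After dead-code-elim (3 stmts):
  a = 0
  b = a - 5
  return b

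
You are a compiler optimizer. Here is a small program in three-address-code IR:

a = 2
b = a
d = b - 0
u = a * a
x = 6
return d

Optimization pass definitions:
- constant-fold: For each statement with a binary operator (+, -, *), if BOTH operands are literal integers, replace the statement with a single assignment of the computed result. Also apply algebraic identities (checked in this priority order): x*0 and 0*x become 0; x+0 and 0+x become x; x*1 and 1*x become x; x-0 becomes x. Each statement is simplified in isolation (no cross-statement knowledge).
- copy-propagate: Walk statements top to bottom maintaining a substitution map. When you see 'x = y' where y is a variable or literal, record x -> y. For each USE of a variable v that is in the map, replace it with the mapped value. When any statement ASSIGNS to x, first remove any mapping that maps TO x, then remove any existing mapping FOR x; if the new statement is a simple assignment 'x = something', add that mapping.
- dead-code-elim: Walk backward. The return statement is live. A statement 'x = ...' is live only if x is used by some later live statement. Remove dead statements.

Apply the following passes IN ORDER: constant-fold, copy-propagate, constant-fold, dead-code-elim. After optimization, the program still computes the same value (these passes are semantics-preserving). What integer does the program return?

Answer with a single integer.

Initial IR:
  a = 2
  b = a
  d = b - 0
  u = a * a
  x = 6
  return d
After constant-fold (6 stmts):
  a = 2
  b = a
  d = b
  u = a * a
  x = 6
  return d
After copy-propagate (6 stmts):
  a = 2
  b = 2
  d = 2
  u = 2 * 2
  x = 6
  return 2
After constant-fold (6 stmts):
  a = 2
  b = 2
  d = 2
  u = 4
  x = 6
  return 2
After dead-code-elim (1 stmts):
  return 2
Evaluate:
  a = 2  =>  a = 2
  b = a  =>  b = 2
  d = b - 0  =>  d = 2
  u = a * a  =>  u = 4
  x = 6  =>  x = 6
  return d = 2

Answer: 2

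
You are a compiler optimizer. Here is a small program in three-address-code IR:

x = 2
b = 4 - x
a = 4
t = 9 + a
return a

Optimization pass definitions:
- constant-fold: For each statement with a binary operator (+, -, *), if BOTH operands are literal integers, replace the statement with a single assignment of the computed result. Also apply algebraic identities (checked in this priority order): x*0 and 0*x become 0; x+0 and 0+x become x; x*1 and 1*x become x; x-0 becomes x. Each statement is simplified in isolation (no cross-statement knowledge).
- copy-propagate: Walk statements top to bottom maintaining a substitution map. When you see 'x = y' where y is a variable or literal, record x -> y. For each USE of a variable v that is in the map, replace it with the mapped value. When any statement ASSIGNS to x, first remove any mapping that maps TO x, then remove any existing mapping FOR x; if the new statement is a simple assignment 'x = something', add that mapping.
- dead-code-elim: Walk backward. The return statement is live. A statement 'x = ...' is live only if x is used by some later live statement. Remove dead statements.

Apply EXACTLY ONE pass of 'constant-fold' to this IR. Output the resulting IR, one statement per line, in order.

Applying constant-fold statement-by-statement:
  [1] x = 2  (unchanged)
  [2] b = 4 - x  (unchanged)
  [3] a = 4  (unchanged)
  [4] t = 9 + a  (unchanged)
  [5] return a  (unchanged)
Result (5 stmts):
  x = 2
  b = 4 - x
  a = 4
  t = 9 + a
  return a

Answer: x = 2
b = 4 - x
a = 4
t = 9 + a
return a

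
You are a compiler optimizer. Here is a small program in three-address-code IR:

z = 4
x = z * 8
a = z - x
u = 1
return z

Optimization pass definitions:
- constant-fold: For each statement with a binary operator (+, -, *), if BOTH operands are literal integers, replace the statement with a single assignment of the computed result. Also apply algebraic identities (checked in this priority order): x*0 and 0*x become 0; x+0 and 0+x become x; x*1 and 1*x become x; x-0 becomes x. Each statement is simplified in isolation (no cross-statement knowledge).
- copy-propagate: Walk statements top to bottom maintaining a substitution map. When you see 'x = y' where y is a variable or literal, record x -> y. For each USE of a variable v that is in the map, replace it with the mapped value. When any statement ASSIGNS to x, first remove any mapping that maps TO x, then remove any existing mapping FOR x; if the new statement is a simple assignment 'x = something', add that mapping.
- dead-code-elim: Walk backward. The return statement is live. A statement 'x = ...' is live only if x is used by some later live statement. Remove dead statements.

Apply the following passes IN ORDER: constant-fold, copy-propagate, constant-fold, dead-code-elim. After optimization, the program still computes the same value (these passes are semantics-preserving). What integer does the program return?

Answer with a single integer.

Initial IR:
  z = 4
  x = z * 8
  a = z - x
  u = 1
  return z
After constant-fold (5 stmts):
  z = 4
  x = z * 8
  a = z - x
  u = 1
  return z
After copy-propagate (5 stmts):
  z = 4
  x = 4 * 8
  a = 4 - x
  u = 1
  return 4
After constant-fold (5 stmts):
  z = 4
  x = 32
  a = 4 - x
  u = 1
  return 4
After dead-code-elim (1 stmts):
  return 4
Evaluate:
  z = 4  =>  z = 4
  x = z * 8  =>  x = 32
  a = z - x  =>  a = -28
  u = 1  =>  u = 1
  return z = 4

Answer: 4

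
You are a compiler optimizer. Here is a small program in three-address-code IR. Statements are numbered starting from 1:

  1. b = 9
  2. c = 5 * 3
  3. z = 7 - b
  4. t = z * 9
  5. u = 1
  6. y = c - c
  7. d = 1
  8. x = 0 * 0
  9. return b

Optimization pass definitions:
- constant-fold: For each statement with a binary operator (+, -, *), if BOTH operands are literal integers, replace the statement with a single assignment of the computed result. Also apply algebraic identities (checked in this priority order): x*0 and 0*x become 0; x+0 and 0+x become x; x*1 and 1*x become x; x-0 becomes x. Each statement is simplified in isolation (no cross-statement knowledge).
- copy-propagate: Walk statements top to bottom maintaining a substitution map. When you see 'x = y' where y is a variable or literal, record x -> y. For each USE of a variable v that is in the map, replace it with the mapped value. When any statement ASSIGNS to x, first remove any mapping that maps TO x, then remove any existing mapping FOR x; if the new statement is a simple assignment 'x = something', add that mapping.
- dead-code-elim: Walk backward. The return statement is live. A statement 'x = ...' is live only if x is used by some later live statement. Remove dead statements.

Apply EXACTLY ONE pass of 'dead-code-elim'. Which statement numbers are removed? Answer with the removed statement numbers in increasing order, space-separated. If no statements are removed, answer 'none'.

Answer: 2 3 4 5 6 7 8

Derivation:
Backward liveness scan:
Stmt 1 'b = 9': KEEP (b is live); live-in = []
Stmt 2 'c = 5 * 3': DEAD (c not in live set ['b'])
Stmt 3 'z = 7 - b': DEAD (z not in live set ['b'])
Stmt 4 't = z * 9': DEAD (t not in live set ['b'])
Stmt 5 'u = 1': DEAD (u not in live set ['b'])
Stmt 6 'y = c - c': DEAD (y not in live set ['b'])
Stmt 7 'd = 1': DEAD (d not in live set ['b'])
Stmt 8 'x = 0 * 0': DEAD (x not in live set ['b'])
Stmt 9 'return b': KEEP (return); live-in = ['b']
Removed statement numbers: [2, 3, 4, 5, 6, 7, 8]
Surviving IR:
  b = 9
  return b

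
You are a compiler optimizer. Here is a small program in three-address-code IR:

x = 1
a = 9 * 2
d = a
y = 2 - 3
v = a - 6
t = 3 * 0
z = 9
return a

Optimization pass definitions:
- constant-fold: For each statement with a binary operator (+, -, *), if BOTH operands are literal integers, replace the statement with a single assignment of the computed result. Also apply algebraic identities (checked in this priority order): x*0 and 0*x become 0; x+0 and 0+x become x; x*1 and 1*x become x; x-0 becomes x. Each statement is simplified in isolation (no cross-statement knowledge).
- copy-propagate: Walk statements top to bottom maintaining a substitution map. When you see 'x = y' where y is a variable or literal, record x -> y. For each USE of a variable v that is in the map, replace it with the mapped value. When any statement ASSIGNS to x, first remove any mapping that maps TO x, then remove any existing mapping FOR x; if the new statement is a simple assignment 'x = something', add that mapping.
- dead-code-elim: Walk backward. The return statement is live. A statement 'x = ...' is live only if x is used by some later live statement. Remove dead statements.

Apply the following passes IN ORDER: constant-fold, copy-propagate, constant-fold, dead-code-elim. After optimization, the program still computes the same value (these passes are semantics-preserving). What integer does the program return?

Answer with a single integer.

Answer: 18

Derivation:
Initial IR:
  x = 1
  a = 9 * 2
  d = a
  y = 2 - 3
  v = a - 6
  t = 3 * 0
  z = 9
  return a
After constant-fold (8 stmts):
  x = 1
  a = 18
  d = a
  y = -1
  v = a - 6
  t = 0
  z = 9
  return a
After copy-propagate (8 stmts):
  x = 1
  a = 18
  d = 18
  y = -1
  v = 18 - 6
  t = 0
  z = 9
  return 18
After constant-fold (8 stmts):
  x = 1
  a = 18
  d = 18
  y = -1
  v = 12
  t = 0
  z = 9
  return 18
After dead-code-elim (1 stmts):
  return 18
Evaluate:
  x = 1  =>  x = 1
  a = 9 * 2  =>  a = 18
  d = a  =>  d = 18
  y = 2 - 3  =>  y = -1
  v = a - 6  =>  v = 12
  t = 3 * 0  =>  t = 0
  z = 9  =>  z = 9
  return a = 18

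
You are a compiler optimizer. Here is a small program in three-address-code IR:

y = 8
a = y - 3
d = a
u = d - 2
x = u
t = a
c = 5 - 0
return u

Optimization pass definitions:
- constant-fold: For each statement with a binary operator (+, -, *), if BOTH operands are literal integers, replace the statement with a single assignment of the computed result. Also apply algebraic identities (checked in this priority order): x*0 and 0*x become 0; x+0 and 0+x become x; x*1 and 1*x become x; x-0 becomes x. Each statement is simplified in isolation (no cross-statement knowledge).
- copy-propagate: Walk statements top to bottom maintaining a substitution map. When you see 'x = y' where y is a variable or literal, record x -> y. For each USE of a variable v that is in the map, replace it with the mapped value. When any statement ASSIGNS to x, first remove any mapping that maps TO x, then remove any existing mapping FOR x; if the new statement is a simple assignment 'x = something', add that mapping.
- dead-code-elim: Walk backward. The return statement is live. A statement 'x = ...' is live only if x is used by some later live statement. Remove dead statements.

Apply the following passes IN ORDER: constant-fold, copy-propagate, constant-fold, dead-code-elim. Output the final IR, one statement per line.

Initial IR:
  y = 8
  a = y - 3
  d = a
  u = d - 2
  x = u
  t = a
  c = 5 - 0
  return u
After constant-fold (8 stmts):
  y = 8
  a = y - 3
  d = a
  u = d - 2
  x = u
  t = a
  c = 5
  return u
After copy-propagate (8 stmts):
  y = 8
  a = 8 - 3
  d = a
  u = a - 2
  x = u
  t = a
  c = 5
  return u
After constant-fold (8 stmts):
  y = 8
  a = 5
  d = a
  u = a - 2
  x = u
  t = a
  c = 5
  return u
After dead-code-elim (3 stmts):
  a = 5
  u = a - 2
  return u

Answer: a = 5
u = a - 2
return u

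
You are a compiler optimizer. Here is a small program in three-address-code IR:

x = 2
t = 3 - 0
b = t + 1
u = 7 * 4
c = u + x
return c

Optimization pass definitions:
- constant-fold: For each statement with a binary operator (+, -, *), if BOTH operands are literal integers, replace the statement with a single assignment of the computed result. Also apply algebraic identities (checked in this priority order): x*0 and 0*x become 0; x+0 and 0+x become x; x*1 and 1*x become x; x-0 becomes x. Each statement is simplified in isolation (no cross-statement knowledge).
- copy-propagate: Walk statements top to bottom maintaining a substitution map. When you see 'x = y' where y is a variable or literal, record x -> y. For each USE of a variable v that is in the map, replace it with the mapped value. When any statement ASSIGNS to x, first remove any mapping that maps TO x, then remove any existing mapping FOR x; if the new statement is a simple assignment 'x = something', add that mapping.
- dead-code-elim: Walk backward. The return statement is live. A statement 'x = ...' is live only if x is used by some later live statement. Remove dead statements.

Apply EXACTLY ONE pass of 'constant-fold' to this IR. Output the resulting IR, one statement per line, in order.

Answer: x = 2
t = 3
b = t + 1
u = 28
c = u + x
return c

Derivation:
Applying constant-fold statement-by-statement:
  [1] x = 2  (unchanged)
  [2] t = 3 - 0  -> t = 3
  [3] b = t + 1  (unchanged)
  [4] u = 7 * 4  -> u = 28
  [5] c = u + x  (unchanged)
  [6] return c  (unchanged)
Result (6 stmts):
  x = 2
  t = 3
  b = t + 1
  u = 28
  c = u + x
  return c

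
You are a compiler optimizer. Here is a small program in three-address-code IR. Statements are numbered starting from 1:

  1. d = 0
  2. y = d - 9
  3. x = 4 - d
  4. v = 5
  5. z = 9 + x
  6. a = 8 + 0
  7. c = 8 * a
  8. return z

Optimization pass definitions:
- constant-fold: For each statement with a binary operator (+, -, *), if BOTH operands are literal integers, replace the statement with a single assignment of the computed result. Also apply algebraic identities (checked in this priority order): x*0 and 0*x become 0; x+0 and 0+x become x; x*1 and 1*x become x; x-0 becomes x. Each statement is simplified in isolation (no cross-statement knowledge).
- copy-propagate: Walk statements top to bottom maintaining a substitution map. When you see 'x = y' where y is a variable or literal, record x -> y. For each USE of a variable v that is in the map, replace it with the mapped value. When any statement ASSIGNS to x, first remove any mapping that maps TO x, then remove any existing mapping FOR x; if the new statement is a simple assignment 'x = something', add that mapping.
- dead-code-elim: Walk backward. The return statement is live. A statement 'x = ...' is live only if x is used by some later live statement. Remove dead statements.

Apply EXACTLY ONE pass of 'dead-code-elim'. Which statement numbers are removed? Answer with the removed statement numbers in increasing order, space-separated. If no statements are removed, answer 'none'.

Answer: 2 4 6 7

Derivation:
Backward liveness scan:
Stmt 1 'd = 0': KEEP (d is live); live-in = []
Stmt 2 'y = d - 9': DEAD (y not in live set ['d'])
Stmt 3 'x = 4 - d': KEEP (x is live); live-in = ['d']
Stmt 4 'v = 5': DEAD (v not in live set ['x'])
Stmt 5 'z = 9 + x': KEEP (z is live); live-in = ['x']
Stmt 6 'a = 8 + 0': DEAD (a not in live set ['z'])
Stmt 7 'c = 8 * a': DEAD (c not in live set ['z'])
Stmt 8 'return z': KEEP (return); live-in = ['z']
Removed statement numbers: [2, 4, 6, 7]
Surviving IR:
  d = 0
  x = 4 - d
  z = 9 + x
  return z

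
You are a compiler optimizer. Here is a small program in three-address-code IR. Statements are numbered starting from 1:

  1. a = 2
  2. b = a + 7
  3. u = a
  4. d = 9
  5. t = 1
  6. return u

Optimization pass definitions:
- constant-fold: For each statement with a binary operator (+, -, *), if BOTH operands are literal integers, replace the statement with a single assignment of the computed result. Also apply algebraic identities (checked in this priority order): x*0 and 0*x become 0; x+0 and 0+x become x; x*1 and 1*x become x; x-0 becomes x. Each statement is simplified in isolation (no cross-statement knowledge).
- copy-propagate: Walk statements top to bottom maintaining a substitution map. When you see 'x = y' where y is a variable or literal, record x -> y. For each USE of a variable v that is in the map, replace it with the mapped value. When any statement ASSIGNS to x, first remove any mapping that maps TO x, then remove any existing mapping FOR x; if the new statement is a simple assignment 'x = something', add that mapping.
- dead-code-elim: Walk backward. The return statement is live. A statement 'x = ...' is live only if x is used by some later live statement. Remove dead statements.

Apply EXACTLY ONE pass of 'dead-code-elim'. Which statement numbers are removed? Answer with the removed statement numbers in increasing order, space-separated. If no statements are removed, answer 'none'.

Backward liveness scan:
Stmt 1 'a = 2': KEEP (a is live); live-in = []
Stmt 2 'b = a + 7': DEAD (b not in live set ['a'])
Stmt 3 'u = a': KEEP (u is live); live-in = ['a']
Stmt 4 'd = 9': DEAD (d not in live set ['u'])
Stmt 5 't = 1': DEAD (t not in live set ['u'])
Stmt 6 'return u': KEEP (return); live-in = ['u']
Removed statement numbers: [2, 4, 5]
Surviving IR:
  a = 2
  u = a
  return u

Answer: 2 4 5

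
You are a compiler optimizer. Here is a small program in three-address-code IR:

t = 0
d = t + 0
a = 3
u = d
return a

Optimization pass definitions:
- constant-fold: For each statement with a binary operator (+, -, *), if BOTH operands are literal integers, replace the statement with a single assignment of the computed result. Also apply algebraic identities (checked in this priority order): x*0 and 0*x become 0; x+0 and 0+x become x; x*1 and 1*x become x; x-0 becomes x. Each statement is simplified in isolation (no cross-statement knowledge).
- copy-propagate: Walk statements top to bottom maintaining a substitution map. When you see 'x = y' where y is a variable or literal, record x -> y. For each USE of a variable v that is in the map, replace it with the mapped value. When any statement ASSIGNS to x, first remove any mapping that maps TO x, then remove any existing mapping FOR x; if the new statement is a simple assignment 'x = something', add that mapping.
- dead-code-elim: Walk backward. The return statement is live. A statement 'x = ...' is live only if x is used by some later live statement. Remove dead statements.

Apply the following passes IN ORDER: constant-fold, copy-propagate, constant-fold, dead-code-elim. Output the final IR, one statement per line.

Initial IR:
  t = 0
  d = t + 0
  a = 3
  u = d
  return a
After constant-fold (5 stmts):
  t = 0
  d = t
  a = 3
  u = d
  return a
After copy-propagate (5 stmts):
  t = 0
  d = 0
  a = 3
  u = 0
  return 3
After constant-fold (5 stmts):
  t = 0
  d = 0
  a = 3
  u = 0
  return 3
After dead-code-elim (1 stmts):
  return 3

Answer: return 3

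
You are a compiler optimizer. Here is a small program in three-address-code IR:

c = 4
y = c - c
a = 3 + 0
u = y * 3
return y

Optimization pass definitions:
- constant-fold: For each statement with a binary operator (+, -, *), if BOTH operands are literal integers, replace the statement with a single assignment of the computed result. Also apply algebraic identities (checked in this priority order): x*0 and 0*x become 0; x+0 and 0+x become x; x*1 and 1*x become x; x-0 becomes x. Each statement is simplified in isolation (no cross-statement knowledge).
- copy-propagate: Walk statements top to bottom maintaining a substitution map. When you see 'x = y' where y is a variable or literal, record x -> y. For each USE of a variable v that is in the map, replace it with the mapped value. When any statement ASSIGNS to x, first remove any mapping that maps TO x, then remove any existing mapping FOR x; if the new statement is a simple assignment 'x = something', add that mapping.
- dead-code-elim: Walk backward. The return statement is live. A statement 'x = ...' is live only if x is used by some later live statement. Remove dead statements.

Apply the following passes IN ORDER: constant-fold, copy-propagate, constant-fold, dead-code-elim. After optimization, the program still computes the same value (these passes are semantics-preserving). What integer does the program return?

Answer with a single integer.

Initial IR:
  c = 4
  y = c - c
  a = 3 + 0
  u = y * 3
  return y
After constant-fold (5 stmts):
  c = 4
  y = c - c
  a = 3
  u = y * 3
  return y
After copy-propagate (5 stmts):
  c = 4
  y = 4 - 4
  a = 3
  u = y * 3
  return y
After constant-fold (5 stmts):
  c = 4
  y = 0
  a = 3
  u = y * 3
  return y
After dead-code-elim (2 stmts):
  y = 0
  return y
Evaluate:
  c = 4  =>  c = 4
  y = c - c  =>  y = 0
  a = 3 + 0  =>  a = 3
  u = y * 3  =>  u = 0
  return y = 0

Answer: 0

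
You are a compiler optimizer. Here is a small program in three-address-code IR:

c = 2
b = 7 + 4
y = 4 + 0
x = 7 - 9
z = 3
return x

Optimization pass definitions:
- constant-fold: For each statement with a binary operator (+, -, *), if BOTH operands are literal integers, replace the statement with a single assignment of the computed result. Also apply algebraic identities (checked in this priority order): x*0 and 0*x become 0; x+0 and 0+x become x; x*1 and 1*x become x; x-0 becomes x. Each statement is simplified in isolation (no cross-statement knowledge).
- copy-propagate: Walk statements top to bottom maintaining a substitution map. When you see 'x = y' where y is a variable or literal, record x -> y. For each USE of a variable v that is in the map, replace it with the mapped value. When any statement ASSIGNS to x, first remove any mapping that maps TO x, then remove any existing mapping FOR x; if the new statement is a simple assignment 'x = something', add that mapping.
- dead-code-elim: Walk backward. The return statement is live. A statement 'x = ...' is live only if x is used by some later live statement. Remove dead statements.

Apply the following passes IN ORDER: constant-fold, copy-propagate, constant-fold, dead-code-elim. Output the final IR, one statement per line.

Initial IR:
  c = 2
  b = 7 + 4
  y = 4 + 0
  x = 7 - 9
  z = 3
  return x
After constant-fold (6 stmts):
  c = 2
  b = 11
  y = 4
  x = -2
  z = 3
  return x
After copy-propagate (6 stmts):
  c = 2
  b = 11
  y = 4
  x = -2
  z = 3
  return -2
After constant-fold (6 stmts):
  c = 2
  b = 11
  y = 4
  x = -2
  z = 3
  return -2
After dead-code-elim (1 stmts):
  return -2

Answer: return -2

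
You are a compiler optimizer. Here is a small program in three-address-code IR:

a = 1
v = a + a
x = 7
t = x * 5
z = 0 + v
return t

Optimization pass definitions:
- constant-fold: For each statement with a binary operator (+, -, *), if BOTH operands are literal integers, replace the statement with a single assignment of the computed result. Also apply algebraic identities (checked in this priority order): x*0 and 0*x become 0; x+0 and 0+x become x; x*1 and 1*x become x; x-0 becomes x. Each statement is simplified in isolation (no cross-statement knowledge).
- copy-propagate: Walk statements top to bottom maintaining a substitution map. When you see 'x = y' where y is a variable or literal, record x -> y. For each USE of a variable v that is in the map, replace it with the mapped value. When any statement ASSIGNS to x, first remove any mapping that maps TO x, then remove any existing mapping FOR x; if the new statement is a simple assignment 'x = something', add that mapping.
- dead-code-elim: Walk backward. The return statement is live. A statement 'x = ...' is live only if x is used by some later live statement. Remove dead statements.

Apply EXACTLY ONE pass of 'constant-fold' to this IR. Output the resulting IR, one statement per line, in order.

Answer: a = 1
v = a + a
x = 7
t = x * 5
z = v
return t

Derivation:
Applying constant-fold statement-by-statement:
  [1] a = 1  (unchanged)
  [2] v = a + a  (unchanged)
  [3] x = 7  (unchanged)
  [4] t = x * 5  (unchanged)
  [5] z = 0 + v  -> z = v
  [6] return t  (unchanged)
Result (6 stmts):
  a = 1
  v = a + a
  x = 7
  t = x * 5
  z = v
  return t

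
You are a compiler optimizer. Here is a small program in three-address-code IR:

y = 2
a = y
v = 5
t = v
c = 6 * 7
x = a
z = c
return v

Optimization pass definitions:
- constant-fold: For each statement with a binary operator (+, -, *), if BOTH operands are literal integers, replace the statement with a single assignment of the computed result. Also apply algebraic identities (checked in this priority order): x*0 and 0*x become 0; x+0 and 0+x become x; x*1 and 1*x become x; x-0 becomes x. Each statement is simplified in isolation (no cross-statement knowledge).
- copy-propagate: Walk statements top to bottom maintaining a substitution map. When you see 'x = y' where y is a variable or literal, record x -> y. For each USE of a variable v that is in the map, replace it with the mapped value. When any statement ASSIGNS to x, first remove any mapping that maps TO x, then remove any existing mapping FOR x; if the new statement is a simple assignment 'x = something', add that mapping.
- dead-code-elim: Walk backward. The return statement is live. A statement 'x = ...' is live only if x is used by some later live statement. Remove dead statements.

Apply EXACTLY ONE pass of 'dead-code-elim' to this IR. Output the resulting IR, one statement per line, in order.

Answer: v = 5
return v

Derivation:
Applying dead-code-elim statement-by-statement:
  [8] return v  -> KEEP (return); live=['v']
  [7] z = c  -> DEAD (z not live)
  [6] x = a  -> DEAD (x not live)
  [5] c = 6 * 7  -> DEAD (c not live)
  [4] t = v  -> DEAD (t not live)
  [3] v = 5  -> KEEP; live=[]
  [2] a = y  -> DEAD (a not live)
  [1] y = 2  -> DEAD (y not live)
Result (2 stmts):
  v = 5
  return v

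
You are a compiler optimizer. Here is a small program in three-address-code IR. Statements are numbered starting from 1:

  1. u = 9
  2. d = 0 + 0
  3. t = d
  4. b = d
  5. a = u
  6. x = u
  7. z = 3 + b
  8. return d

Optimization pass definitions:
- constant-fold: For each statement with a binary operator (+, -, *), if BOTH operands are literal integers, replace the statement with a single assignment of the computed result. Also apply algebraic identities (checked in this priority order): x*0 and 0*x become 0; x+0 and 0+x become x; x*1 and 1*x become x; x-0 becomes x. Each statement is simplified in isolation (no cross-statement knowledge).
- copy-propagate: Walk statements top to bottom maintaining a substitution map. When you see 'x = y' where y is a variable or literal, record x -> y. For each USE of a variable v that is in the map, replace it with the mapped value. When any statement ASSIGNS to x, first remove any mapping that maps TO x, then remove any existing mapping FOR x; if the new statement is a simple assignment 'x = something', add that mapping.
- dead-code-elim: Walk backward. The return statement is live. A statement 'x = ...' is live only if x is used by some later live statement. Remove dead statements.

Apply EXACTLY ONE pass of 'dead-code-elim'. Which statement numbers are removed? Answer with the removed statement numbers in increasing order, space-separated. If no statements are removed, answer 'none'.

Answer: 1 3 4 5 6 7

Derivation:
Backward liveness scan:
Stmt 1 'u = 9': DEAD (u not in live set [])
Stmt 2 'd = 0 + 0': KEEP (d is live); live-in = []
Stmt 3 't = d': DEAD (t not in live set ['d'])
Stmt 4 'b = d': DEAD (b not in live set ['d'])
Stmt 5 'a = u': DEAD (a not in live set ['d'])
Stmt 6 'x = u': DEAD (x not in live set ['d'])
Stmt 7 'z = 3 + b': DEAD (z not in live set ['d'])
Stmt 8 'return d': KEEP (return); live-in = ['d']
Removed statement numbers: [1, 3, 4, 5, 6, 7]
Surviving IR:
  d = 0 + 0
  return d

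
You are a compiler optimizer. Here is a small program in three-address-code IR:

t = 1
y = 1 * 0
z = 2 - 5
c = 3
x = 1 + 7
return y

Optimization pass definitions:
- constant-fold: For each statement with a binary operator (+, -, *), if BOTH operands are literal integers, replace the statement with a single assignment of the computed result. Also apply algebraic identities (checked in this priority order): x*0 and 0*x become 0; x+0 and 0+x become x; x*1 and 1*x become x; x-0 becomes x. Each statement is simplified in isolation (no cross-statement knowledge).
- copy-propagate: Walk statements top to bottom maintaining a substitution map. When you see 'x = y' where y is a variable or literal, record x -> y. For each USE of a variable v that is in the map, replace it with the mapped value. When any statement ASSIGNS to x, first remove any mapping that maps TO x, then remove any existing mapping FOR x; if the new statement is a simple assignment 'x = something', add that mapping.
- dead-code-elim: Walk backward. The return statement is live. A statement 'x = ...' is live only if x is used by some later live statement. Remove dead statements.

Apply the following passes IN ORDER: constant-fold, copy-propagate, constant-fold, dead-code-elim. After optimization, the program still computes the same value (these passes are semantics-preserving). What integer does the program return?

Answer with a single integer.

Initial IR:
  t = 1
  y = 1 * 0
  z = 2 - 5
  c = 3
  x = 1 + 7
  return y
After constant-fold (6 stmts):
  t = 1
  y = 0
  z = -3
  c = 3
  x = 8
  return y
After copy-propagate (6 stmts):
  t = 1
  y = 0
  z = -3
  c = 3
  x = 8
  return 0
After constant-fold (6 stmts):
  t = 1
  y = 0
  z = -3
  c = 3
  x = 8
  return 0
After dead-code-elim (1 stmts):
  return 0
Evaluate:
  t = 1  =>  t = 1
  y = 1 * 0  =>  y = 0
  z = 2 - 5  =>  z = -3
  c = 3  =>  c = 3
  x = 1 + 7  =>  x = 8
  return y = 0

Answer: 0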